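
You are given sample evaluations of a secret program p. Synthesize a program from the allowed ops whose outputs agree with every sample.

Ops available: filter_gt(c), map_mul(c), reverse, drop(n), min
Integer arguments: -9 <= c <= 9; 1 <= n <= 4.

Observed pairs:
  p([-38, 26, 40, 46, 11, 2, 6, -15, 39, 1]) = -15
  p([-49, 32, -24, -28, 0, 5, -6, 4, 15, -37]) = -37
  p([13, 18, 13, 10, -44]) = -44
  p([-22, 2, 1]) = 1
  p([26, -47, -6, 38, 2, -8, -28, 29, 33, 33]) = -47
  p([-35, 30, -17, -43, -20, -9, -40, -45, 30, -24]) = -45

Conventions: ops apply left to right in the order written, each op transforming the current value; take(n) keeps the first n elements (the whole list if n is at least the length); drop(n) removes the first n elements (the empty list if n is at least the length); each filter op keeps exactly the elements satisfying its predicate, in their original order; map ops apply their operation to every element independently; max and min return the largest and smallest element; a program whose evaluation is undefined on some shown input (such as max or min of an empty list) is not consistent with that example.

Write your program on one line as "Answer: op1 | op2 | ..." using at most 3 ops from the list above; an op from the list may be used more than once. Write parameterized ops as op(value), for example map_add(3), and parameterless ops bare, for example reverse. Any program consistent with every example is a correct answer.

drop(1) | min

Check, running the answer program on each example:
  [-38, 26, 40, 46, 11, 2, 6, -15, 39, 1] -> [26, 40, 46, 11, 2, 6, -15, 39, 1] -> -15
  [-49, 32, -24, -28, 0, 5, -6, 4, 15, -37] -> [32, -24, -28, 0, 5, -6, 4, 15, -37] -> -37
  [13, 18, 13, 10, -44] -> [18, 13, 10, -44] -> -44
  [-22, 2, 1] -> [2, 1] -> 1
  [26, -47, -6, 38, 2, -8, -28, 29, 33, 33] -> [-47, -6, 38, 2, -8, -28, 29, 33, 33] -> -47
  [-35, 30, -17, -43, -20, -9, -40, -45, 30, -24] -> [30, -17, -43, -20, -9, -40, -45, 30, -24] -> -45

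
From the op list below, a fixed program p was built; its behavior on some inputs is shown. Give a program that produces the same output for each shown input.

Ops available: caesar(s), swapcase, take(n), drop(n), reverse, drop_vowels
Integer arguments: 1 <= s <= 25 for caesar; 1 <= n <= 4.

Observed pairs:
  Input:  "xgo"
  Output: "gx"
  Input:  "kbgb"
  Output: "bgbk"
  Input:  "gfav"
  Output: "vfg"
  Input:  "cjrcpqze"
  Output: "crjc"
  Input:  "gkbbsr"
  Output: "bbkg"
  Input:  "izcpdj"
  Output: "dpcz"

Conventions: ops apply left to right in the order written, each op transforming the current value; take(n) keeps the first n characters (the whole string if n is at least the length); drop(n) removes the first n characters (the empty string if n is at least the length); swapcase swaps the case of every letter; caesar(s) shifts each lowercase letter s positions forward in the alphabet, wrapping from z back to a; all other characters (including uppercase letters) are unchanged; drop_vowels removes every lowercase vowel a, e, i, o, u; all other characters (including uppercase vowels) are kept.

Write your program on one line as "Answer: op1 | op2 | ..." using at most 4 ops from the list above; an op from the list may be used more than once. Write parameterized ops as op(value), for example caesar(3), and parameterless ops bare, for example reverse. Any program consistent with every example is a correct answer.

drop_vowels | take(4) | reverse

Check, running the answer program on each example:
  "xgo" -> "xg" -> "xg" -> "gx"
  "kbgb" -> "kbgb" -> "kbgb" -> "bgbk"
  "gfav" -> "gfv" -> "gfv" -> "vfg"
  "cjrcpqze" -> "cjrcpqz" -> "cjrc" -> "crjc"
  "gkbbsr" -> "gkbbsr" -> "gkbb" -> "bbkg"
  "izcpdj" -> "zcpdj" -> "zcpd" -> "dpcz"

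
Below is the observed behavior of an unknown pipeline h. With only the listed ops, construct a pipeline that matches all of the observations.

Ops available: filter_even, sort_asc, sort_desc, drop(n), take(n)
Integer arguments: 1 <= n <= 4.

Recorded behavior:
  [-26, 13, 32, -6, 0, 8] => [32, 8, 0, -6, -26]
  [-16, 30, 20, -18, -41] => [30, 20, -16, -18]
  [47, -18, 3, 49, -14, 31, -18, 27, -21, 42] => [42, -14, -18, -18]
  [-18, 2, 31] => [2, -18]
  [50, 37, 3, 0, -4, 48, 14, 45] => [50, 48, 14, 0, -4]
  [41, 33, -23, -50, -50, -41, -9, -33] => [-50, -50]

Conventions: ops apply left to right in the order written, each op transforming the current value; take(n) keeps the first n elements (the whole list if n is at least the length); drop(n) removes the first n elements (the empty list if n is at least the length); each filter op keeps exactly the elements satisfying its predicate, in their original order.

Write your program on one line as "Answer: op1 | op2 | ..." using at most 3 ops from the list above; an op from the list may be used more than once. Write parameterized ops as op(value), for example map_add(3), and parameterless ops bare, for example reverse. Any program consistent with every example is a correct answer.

filter_even | sort_desc

Check, running the answer program on each example:
  [-26, 13, 32, -6, 0, 8] -> [-26, 32, -6, 0, 8] -> [32, 8, 0, -6, -26]
  [-16, 30, 20, -18, -41] -> [-16, 30, 20, -18] -> [30, 20, -16, -18]
  [47, -18, 3, 49, -14, 31, -18, 27, -21, 42] -> [-18, -14, -18, 42] -> [42, -14, -18, -18]
  [-18, 2, 31] -> [-18, 2] -> [2, -18]
  [50, 37, 3, 0, -4, 48, 14, 45] -> [50, 0, -4, 48, 14] -> [50, 48, 14, 0, -4]
  [41, 33, -23, -50, -50, -41, -9, -33] -> [-50, -50] -> [-50, -50]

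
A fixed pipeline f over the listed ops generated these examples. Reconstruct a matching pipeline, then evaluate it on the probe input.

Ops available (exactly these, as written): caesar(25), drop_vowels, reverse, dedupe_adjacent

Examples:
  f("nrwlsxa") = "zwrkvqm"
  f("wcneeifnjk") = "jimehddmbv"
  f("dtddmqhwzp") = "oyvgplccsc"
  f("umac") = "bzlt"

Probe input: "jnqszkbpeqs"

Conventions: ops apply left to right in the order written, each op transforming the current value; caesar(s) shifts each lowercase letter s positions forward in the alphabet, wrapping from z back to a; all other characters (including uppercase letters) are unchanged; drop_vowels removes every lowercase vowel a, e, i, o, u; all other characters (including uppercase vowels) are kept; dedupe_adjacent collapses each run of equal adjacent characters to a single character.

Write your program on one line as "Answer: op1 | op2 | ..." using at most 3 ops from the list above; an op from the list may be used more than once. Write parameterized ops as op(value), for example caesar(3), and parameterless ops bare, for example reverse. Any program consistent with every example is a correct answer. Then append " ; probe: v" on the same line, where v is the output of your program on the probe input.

reverse | caesar(25) ; probe: "rpdoajyrpmi"

Check, running the answer program on each example:
  "nrwlsxa" -> "axslwrn" -> "zwrkvqm"
  "wcneeifnjk" -> "kjnfieencw" -> "jimehddmbv"
  "dtddmqhwzp" -> "pzwhqmddtd" -> "oyvgplccsc"
  "umac" -> "camu" -> "bzlt"
  probe: "jnqszkbpeqs" -> "sqepbkzsqnj" -> "rpdoajyrpmi"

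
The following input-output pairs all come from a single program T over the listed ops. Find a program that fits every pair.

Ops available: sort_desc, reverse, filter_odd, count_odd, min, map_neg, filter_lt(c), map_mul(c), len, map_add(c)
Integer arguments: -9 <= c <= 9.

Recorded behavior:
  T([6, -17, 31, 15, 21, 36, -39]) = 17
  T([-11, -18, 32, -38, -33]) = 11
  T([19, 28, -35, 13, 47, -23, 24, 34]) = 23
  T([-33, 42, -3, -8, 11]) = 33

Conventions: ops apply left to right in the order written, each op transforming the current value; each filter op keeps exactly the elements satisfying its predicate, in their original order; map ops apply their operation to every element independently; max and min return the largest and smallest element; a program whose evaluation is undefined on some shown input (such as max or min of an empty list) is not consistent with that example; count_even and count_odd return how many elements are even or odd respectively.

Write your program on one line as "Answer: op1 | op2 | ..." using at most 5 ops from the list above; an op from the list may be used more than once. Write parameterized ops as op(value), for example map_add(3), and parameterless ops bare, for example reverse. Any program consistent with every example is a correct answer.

sort_desc | filter_lt(-8) | map_neg | min

Check, running the answer program on each example:
  [6, -17, 31, 15, 21, 36, -39] -> [36, 31, 21, 15, 6, -17, -39] -> [-17, -39] -> [17, 39] -> 17
  [-11, -18, 32, -38, -33] -> [32, -11, -18, -33, -38] -> [-11, -18, -33, -38] -> [11, 18, 33, 38] -> 11
  [19, 28, -35, 13, 47, -23, 24, 34] -> [47, 34, 28, 24, 19, 13, -23, -35] -> [-23, -35] -> [23, 35] -> 23
  [-33, 42, -3, -8, 11] -> [42, 11, -3, -8, -33] -> [-33] -> [33] -> 33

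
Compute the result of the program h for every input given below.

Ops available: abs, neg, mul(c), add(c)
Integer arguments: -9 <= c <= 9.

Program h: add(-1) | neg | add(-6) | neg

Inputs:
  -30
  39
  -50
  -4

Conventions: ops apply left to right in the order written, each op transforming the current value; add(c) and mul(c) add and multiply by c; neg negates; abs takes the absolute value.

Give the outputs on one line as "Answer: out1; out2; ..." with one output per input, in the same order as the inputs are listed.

Execution, op by op:
  -30 -> -31 -> 31 -> 25 -> -25
  39 -> 38 -> -38 -> -44 -> 44
  -50 -> -51 -> 51 -> 45 -> -45
  -4 -> -5 -> 5 -> -1 -> 1

-25; 44; -45; 1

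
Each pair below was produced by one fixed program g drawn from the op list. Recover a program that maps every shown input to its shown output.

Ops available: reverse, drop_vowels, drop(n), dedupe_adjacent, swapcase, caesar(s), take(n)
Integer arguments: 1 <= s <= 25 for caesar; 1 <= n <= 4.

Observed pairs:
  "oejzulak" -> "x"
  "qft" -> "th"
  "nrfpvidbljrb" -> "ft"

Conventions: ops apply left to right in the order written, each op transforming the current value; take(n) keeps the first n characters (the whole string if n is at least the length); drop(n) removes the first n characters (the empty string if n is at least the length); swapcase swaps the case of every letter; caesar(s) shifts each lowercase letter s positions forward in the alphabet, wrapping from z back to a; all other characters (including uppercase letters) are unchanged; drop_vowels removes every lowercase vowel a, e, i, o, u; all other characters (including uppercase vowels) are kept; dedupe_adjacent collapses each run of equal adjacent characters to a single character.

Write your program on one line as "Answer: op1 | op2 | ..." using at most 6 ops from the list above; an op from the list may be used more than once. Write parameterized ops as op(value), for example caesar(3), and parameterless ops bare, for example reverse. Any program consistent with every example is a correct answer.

take(3) | drop(1) | drop_vowels | caesar(6) | caesar(8)

Check, running the answer program on each example:
  "oejzulak" -> "oej" -> "ej" -> "j" -> "p" -> "x"
  "qft" -> "qft" -> "ft" -> "ft" -> "lz" -> "th"
  "nrfpvidbljrb" -> "nrf" -> "rf" -> "rf" -> "xl" -> "ft"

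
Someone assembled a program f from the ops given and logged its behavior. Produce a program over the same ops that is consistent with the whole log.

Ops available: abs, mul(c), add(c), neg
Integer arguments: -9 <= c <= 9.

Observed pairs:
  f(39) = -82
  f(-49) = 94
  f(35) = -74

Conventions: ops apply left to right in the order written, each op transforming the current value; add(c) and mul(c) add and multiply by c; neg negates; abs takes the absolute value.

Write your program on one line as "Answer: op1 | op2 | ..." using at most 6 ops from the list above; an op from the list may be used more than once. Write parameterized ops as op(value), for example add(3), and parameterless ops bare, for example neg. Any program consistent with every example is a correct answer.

add(-3) | add(6) | mul(-1) | mul(2) | add(-5) | add(7)

Check, running the answer program on each example:
  39 -> 36 -> 42 -> -42 -> -84 -> -89 -> -82
  -49 -> -52 -> -46 -> 46 -> 92 -> 87 -> 94
  35 -> 32 -> 38 -> -38 -> -76 -> -81 -> -74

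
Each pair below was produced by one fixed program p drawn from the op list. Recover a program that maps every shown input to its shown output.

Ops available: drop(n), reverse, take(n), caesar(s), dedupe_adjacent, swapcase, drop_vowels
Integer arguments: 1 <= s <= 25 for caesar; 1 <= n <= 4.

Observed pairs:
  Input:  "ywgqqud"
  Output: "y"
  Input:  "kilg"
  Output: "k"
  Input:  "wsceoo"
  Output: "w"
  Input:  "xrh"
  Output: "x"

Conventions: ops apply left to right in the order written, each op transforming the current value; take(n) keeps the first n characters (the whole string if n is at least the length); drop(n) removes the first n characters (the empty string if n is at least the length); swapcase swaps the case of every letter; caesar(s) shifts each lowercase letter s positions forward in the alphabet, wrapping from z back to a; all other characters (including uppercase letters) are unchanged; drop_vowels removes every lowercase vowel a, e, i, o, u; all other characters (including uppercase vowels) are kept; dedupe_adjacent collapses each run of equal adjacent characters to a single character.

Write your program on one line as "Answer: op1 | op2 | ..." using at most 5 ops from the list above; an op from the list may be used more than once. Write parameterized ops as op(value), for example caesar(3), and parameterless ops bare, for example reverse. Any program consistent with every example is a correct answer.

take(3) | swapcase | reverse | swapcase | drop(2)

Check, running the answer program on each example:
  "ywgqqud" -> "ywg" -> "YWG" -> "GWY" -> "gwy" -> "y"
  "kilg" -> "kil" -> "KIL" -> "LIK" -> "lik" -> "k"
  "wsceoo" -> "wsc" -> "WSC" -> "CSW" -> "csw" -> "w"
  "xrh" -> "xrh" -> "XRH" -> "HRX" -> "hrx" -> "x"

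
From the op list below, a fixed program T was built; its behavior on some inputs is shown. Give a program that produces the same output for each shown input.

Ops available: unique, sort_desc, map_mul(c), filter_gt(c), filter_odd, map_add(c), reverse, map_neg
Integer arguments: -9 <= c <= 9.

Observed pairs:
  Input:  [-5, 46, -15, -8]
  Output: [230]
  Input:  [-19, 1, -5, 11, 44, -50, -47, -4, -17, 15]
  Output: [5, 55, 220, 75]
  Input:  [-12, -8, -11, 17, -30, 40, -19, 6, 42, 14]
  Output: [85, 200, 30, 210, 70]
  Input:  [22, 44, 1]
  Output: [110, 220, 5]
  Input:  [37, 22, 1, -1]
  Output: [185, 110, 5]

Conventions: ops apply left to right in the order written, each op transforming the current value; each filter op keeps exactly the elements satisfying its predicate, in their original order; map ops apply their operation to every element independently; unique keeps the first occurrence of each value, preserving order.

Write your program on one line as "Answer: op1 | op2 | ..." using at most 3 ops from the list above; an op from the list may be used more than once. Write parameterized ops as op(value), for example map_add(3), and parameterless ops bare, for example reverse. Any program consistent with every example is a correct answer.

map_mul(5) | filter_gt(-5)

Check, running the answer program on each example:
  [-5, 46, -15, -8] -> [-25, 230, -75, -40] -> [230]
  [-19, 1, -5, 11, 44, -50, -47, -4, -17, 15] -> [-95, 5, -25, 55, 220, -250, -235, -20, -85, 75] -> [5, 55, 220, 75]
  [-12, -8, -11, 17, -30, 40, -19, 6, 42, 14] -> [-60, -40, -55, 85, -150, 200, -95, 30, 210, 70] -> [85, 200, 30, 210, 70]
  [22, 44, 1] -> [110, 220, 5] -> [110, 220, 5]
  [37, 22, 1, -1] -> [185, 110, 5, -5] -> [185, 110, 5]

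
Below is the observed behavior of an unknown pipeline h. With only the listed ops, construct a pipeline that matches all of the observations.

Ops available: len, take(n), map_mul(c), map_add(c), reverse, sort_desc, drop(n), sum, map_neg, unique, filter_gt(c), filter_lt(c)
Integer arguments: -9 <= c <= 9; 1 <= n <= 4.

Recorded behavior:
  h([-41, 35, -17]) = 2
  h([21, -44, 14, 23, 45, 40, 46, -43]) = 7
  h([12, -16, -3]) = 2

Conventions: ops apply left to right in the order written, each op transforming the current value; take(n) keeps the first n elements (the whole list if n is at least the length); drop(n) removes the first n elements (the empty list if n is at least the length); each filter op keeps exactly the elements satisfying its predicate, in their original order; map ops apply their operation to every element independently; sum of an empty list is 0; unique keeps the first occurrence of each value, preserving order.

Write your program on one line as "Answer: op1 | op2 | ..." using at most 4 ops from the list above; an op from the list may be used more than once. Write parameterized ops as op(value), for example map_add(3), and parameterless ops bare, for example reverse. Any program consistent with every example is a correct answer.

map_add(2) | drop(1) | map_mul(-7) | len

Check, running the answer program on each example:
  [-41, 35, -17] -> [-39, 37, -15] -> [37, -15] -> [-259, 105] -> 2
  [21, -44, 14, 23, 45, 40, 46, -43] -> [23, -42, 16, 25, 47, 42, 48, -41] -> [-42, 16, 25, 47, 42, 48, -41] -> [294, -112, -175, -329, -294, -336, 287] -> 7
  [12, -16, -3] -> [14, -14, -1] -> [-14, -1] -> [98, 7] -> 2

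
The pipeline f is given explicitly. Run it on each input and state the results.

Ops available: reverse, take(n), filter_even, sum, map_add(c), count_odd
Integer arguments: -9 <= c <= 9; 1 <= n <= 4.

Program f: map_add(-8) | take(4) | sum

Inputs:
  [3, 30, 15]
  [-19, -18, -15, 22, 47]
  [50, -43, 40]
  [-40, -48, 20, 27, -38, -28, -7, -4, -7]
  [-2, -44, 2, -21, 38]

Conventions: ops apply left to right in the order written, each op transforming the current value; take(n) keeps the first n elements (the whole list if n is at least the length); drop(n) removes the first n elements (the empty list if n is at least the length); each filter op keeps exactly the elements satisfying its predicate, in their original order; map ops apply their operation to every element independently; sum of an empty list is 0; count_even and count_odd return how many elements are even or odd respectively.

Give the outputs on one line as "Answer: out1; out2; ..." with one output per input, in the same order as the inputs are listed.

24; -62; 23; -73; -97

Execution, op by op:
  [3, 30, 15] -> [-5, 22, 7] -> [-5, 22, 7] -> 24
  [-19, -18, -15, 22, 47] -> [-27, -26, -23, 14, 39] -> [-27, -26, -23, 14] -> -62
  [50, -43, 40] -> [42, -51, 32] -> [42, -51, 32] -> 23
  [-40, -48, 20, 27, -38, -28, -7, -4, -7] -> [-48, -56, 12, 19, -46, -36, -15, -12, -15] -> [-48, -56, 12, 19] -> -73
  [-2, -44, 2, -21, 38] -> [-10, -52, -6, -29, 30] -> [-10, -52, -6, -29] -> -97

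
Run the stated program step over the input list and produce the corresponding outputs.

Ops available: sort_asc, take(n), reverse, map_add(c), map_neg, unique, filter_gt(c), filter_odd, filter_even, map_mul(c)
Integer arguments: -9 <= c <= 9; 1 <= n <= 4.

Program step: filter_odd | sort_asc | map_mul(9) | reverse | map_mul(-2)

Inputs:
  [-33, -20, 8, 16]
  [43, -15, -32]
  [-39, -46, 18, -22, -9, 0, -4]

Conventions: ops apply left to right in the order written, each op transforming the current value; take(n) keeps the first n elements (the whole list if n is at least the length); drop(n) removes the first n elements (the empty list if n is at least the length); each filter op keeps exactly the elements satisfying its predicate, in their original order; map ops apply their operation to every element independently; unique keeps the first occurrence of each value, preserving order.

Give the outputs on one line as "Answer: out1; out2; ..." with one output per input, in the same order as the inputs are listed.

[594]; [-774, 270]; [162, 702]

Execution, op by op:
  [-33, -20, 8, 16] -> [-33] -> [-33] -> [-297] -> [-297] -> [594]
  [43, -15, -32] -> [43, -15] -> [-15, 43] -> [-135, 387] -> [387, -135] -> [-774, 270]
  [-39, -46, 18, -22, -9, 0, -4] -> [-39, -9] -> [-39, -9] -> [-351, -81] -> [-81, -351] -> [162, 702]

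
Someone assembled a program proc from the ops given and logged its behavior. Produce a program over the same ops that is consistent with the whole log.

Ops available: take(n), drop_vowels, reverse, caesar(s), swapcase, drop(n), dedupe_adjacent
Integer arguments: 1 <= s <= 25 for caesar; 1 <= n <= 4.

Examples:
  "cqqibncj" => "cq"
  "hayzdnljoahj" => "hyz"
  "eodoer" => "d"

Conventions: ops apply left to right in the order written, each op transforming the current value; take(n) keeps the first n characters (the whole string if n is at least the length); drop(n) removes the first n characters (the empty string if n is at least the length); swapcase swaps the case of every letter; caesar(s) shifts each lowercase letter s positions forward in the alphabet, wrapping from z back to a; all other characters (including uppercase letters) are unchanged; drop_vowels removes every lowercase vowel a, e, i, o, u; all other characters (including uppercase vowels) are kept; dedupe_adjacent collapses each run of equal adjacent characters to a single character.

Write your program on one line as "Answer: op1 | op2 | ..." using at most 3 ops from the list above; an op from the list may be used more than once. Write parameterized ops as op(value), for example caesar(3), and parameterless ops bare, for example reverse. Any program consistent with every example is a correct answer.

take(4) | drop_vowels | dedupe_adjacent

Check, running the answer program on each example:
  "cqqibncj" -> "cqqi" -> "cqq" -> "cq"
  "hayzdnljoahj" -> "hayz" -> "hyz" -> "hyz"
  "eodoer" -> "eodo" -> "d" -> "d"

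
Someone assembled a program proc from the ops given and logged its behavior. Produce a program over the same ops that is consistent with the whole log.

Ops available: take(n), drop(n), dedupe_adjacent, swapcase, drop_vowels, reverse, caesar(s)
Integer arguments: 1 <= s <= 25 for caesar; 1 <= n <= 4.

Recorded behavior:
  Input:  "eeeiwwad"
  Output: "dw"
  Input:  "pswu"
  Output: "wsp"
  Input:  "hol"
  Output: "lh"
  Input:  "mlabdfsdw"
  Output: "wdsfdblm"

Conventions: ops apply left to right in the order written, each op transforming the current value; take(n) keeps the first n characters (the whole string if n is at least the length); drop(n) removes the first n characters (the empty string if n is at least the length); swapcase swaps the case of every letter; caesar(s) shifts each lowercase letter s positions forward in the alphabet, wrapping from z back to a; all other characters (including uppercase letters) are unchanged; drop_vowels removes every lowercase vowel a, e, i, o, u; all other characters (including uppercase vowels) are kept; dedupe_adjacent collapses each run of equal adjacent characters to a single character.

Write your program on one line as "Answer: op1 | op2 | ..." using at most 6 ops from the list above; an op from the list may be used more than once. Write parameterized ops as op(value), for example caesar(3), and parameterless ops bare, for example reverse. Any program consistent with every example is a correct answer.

drop_vowels | dedupe_adjacent | swapcase | reverse | swapcase

Check, running the answer program on each example:
  "eeeiwwad" -> "wwd" -> "wd" -> "WD" -> "DW" -> "dw"
  "pswu" -> "psw" -> "psw" -> "PSW" -> "WSP" -> "wsp"
  "hol" -> "hl" -> "hl" -> "HL" -> "LH" -> "lh"
  "mlabdfsdw" -> "mlbdfsdw" -> "mlbdfsdw" -> "MLBDFSDW" -> "WDSFDBLM" -> "wdsfdblm"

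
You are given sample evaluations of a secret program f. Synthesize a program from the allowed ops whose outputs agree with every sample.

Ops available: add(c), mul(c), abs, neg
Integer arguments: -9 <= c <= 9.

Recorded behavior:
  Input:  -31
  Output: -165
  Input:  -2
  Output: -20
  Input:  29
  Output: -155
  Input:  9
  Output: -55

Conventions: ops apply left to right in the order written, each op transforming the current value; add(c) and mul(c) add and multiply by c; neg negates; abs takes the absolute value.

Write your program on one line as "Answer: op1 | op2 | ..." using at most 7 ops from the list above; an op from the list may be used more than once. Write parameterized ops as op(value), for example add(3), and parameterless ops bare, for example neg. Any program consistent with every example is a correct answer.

neg | mul(5) | abs | add(4) | neg | add(-6)

Check, running the answer program on each example:
  -31 -> 31 -> 155 -> 155 -> 159 -> -159 -> -165
  -2 -> 2 -> 10 -> 10 -> 14 -> -14 -> -20
  29 -> -29 -> -145 -> 145 -> 149 -> -149 -> -155
  9 -> -9 -> -45 -> 45 -> 49 -> -49 -> -55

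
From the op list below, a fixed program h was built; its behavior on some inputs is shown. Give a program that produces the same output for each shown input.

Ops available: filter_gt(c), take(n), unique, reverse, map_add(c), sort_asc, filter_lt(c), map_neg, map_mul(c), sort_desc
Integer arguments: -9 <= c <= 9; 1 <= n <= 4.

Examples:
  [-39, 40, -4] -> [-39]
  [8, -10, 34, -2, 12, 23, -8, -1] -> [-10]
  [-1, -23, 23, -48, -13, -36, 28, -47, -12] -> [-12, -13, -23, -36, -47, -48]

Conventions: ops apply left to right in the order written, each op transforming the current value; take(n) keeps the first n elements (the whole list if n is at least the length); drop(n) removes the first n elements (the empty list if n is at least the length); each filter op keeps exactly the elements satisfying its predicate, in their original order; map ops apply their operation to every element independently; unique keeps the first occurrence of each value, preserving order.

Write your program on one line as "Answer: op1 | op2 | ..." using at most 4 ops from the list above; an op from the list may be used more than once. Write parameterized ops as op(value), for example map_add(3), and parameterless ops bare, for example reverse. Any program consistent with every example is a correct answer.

map_neg | filter_gt(9) | sort_asc | map_neg

Check, running the answer program on each example:
  [-39, 40, -4] -> [39, -40, 4] -> [39] -> [39] -> [-39]
  [8, -10, 34, -2, 12, 23, -8, -1] -> [-8, 10, -34, 2, -12, -23, 8, 1] -> [10] -> [10] -> [-10]
  [-1, -23, 23, -48, -13, -36, 28, -47, -12] -> [1, 23, -23, 48, 13, 36, -28, 47, 12] -> [23, 48, 13, 36, 47, 12] -> [12, 13, 23, 36, 47, 48] -> [-12, -13, -23, -36, -47, -48]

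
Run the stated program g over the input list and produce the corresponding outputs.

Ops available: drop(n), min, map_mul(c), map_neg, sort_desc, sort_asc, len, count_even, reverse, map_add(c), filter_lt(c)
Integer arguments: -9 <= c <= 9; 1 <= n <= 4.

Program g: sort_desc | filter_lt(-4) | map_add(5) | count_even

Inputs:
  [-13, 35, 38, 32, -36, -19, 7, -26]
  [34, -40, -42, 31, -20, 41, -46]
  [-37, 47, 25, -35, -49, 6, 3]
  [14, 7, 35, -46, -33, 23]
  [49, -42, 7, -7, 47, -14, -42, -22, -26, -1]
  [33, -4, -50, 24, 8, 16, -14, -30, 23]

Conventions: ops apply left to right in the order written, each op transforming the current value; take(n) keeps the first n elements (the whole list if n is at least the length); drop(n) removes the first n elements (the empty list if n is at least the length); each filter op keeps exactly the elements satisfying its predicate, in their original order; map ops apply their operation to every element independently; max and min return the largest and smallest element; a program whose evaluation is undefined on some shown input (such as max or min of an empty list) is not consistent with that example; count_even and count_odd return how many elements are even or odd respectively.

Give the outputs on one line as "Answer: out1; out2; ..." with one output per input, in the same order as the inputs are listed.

Execution, op by op:
  [-13, 35, 38, 32, -36, -19, 7, -26] -> [38, 35, 32, 7, -13, -19, -26, -36] -> [-13, -19, -26, -36] -> [-8, -14, -21, -31] -> 2
  [34, -40, -42, 31, -20, 41, -46] -> [41, 34, 31, -20, -40, -42, -46] -> [-20, -40, -42, -46] -> [-15, -35, -37, -41] -> 0
  [-37, 47, 25, -35, -49, 6, 3] -> [47, 25, 6, 3, -35, -37, -49] -> [-35, -37, -49] -> [-30, -32, -44] -> 3
  [14, 7, 35, -46, -33, 23] -> [35, 23, 14, 7, -33, -46] -> [-33, -46] -> [-28, -41] -> 1
  [49, -42, 7, -7, 47, -14, -42, -22, -26, -1] -> [49, 47, 7, -1, -7, -14, -22, -26, -42, -42] -> [-7, -14, -22, -26, -42, -42] -> [-2, -9, -17, -21, -37, -37] -> 1
  [33, -4, -50, 24, 8, 16, -14, -30, 23] -> [33, 24, 23, 16, 8, -4, -14, -30, -50] -> [-14, -30, -50] -> [-9, -25, -45] -> 0

2; 0; 3; 1; 1; 0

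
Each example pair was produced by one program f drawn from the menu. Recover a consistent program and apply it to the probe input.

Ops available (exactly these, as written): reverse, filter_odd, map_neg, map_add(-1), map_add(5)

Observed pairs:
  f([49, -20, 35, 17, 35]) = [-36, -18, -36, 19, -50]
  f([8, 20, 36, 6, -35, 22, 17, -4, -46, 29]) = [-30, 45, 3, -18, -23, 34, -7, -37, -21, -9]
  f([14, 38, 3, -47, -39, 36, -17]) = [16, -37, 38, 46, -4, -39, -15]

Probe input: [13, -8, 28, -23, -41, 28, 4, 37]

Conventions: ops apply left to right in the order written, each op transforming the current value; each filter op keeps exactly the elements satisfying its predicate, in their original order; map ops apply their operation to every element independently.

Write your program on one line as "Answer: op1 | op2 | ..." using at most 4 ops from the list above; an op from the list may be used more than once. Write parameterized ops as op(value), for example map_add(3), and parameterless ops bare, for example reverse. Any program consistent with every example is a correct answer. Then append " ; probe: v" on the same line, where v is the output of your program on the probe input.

map_neg | map_add(-1) | reverse ; probe: [-38, -5, -29, 40, 22, -29, 7, -14]

Check, running the answer program on each example:
  [49, -20, 35, 17, 35] -> [-49, 20, -35, -17, -35] -> [-50, 19, -36, -18, -36] -> [-36, -18, -36, 19, -50]
  [8, 20, 36, 6, -35, 22, 17, -4, -46, 29] -> [-8, -20, -36, -6, 35, -22, -17, 4, 46, -29] -> [-9, -21, -37, -7, 34, -23, -18, 3, 45, -30] -> [-30, 45, 3, -18, -23, 34, -7, -37, -21, -9]
  [14, 38, 3, -47, -39, 36, -17] -> [-14, -38, -3, 47, 39, -36, 17] -> [-15, -39, -4, 46, 38, -37, 16] -> [16, -37, 38, 46, -4, -39, -15]
  probe: [13, -8, 28, -23, -41, 28, 4, 37] -> [-13, 8, -28, 23, 41, -28, -4, -37] -> [-14, 7, -29, 22, 40, -29, -5, -38] -> [-38, -5, -29, 40, 22, -29, 7, -14]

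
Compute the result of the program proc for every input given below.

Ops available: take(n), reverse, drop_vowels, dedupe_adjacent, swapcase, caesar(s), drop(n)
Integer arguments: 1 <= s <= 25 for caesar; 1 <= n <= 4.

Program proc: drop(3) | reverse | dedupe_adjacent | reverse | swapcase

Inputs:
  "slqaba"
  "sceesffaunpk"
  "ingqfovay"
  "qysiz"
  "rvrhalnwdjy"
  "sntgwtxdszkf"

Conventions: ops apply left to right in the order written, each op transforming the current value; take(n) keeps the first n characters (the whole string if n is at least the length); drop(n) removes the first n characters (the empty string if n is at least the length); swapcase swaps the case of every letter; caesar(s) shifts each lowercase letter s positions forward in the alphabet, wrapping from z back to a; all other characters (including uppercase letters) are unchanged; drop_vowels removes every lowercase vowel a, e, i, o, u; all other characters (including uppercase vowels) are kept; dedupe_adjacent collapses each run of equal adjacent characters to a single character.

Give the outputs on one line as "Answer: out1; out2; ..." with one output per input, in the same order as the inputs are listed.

"ABA"; "ESFAUNPK"; "QFOVAY"; "IZ"; "HALNWDJY"; "GWTXDSZKF"

Execution, op by op:
  "slqaba" -> "aba" -> "aba" -> "aba" -> "aba" -> "ABA"
  "sceesffaunpk" -> "esffaunpk" -> "kpnuaffse" -> "kpnuafse" -> "esfaunpk" -> "ESFAUNPK"
  "ingqfovay" -> "qfovay" -> "yavofq" -> "yavofq" -> "qfovay" -> "QFOVAY"
  "qysiz" -> "iz" -> "zi" -> "zi" -> "iz" -> "IZ"
  "rvrhalnwdjy" -> "halnwdjy" -> "yjdwnlah" -> "yjdwnlah" -> "halnwdjy" -> "HALNWDJY"
  "sntgwtxdszkf" -> "gwtxdszkf" -> "fkzsdxtwg" -> "fkzsdxtwg" -> "gwtxdszkf" -> "GWTXDSZKF"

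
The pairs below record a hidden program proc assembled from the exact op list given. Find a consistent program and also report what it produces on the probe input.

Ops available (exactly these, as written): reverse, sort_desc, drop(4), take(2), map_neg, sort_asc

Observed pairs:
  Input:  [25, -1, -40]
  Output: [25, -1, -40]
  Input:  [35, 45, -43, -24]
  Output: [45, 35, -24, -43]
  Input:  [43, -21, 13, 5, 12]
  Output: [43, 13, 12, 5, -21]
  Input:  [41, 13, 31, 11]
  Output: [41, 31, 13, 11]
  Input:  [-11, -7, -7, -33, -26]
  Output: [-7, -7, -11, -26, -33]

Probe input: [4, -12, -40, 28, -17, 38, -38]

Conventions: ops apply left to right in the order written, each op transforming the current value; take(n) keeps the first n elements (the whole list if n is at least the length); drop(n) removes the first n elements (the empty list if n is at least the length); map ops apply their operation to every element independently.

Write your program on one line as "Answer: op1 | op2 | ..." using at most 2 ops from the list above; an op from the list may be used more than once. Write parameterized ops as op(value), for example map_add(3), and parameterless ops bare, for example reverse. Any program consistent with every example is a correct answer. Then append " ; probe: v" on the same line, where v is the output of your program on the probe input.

sort_asc | reverse ; probe: [38, 28, 4, -12, -17, -38, -40]

Check, running the answer program on each example:
  [25, -1, -40] -> [-40, -1, 25] -> [25, -1, -40]
  [35, 45, -43, -24] -> [-43, -24, 35, 45] -> [45, 35, -24, -43]
  [43, -21, 13, 5, 12] -> [-21, 5, 12, 13, 43] -> [43, 13, 12, 5, -21]
  [41, 13, 31, 11] -> [11, 13, 31, 41] -> [41, 31, 13, 11]
  [-11, -7, -7, -33, -26] -> [-33, -26, -11, -7, -7] -> [-7, -7, -11, -26, -33]
  probe: [4, -12, -40, 28, -17, 38, -38] -> [-40, -38, -17, -12, 4, 28, 38] -> [38, 28, 4, -12, -17, -38, -40]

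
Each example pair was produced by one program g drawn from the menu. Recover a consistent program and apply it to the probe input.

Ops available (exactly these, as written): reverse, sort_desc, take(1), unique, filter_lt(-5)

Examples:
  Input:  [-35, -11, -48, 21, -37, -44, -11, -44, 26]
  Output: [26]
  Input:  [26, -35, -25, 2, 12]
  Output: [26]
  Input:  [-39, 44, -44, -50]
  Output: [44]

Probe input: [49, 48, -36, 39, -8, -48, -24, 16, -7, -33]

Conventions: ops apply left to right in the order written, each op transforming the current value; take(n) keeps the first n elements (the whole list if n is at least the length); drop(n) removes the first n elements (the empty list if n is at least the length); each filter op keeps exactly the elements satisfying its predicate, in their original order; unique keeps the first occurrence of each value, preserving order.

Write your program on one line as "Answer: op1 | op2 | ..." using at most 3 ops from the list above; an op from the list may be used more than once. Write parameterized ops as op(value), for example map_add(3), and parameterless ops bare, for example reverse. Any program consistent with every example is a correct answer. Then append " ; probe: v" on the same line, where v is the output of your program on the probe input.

sort_desc | unique | take(1) ; probe: [49]

Check, running the answer program on each example:
  [-35, -11, -48, 21, -37, -44, -11, -44, 26] -> [26, 21, -11, -11, -35, -37, -44, -44, -48] -> [26, 21, -11, -35, -37, -44, -48] -> [26]
  [26, -35, -25, 2, 12] -> [26, 12, 2, -25, -35] -> [26, 12, 2, -25, -35] -> [26]
  [-39, 44, -44, -50] -> [44, -39, -44, -50] -> [44, -39, -44, -50] -> [44]
  probe: [49, 48, -36, 39, -8, -48, -24, 16, -7, -33] -> [49, 48, 39, 16, -7, -8, -24, -33, -36, -48] -> [49, 48, 39, 16, -7, -8, -24, -33, -36, -48] -> [49]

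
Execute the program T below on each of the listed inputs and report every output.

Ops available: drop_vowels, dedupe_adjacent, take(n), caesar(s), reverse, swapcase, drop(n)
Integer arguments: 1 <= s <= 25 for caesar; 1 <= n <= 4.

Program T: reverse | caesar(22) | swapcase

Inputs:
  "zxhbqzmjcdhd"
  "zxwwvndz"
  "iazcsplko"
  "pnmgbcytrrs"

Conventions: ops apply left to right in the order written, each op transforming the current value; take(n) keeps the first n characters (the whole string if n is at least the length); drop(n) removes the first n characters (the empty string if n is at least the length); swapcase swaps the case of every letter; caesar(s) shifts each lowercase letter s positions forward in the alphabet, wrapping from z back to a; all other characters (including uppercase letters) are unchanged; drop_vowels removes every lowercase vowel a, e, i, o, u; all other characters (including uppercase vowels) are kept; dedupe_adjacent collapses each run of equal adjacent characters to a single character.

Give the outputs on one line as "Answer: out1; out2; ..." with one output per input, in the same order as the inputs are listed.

"ZDZYFIVMXDTV"; "VZJRSSTV"; "KGHLOYVWE"; "ONNPUYXCIJL"

Execution, op by op:
  "zxhbqzmjcdhd" -> "dhdcjmzqbhxz" -> "zdzyfivmxdtv" -> "ZDZYFIVMXDTV"
  "zxwwvndz" -> "zdnvwwxz" -> "vzjrsstv" -> "VZJRSSTV"
  "iazcsplko" -> "oklpsczai" -> "kghloyvwe" -> "KGHLOYVWE"
  "pnmgbcytrrs" -> "srrtycbgmnp" -> "onnpuyxcijl" -> "ONNPUYXCIJL"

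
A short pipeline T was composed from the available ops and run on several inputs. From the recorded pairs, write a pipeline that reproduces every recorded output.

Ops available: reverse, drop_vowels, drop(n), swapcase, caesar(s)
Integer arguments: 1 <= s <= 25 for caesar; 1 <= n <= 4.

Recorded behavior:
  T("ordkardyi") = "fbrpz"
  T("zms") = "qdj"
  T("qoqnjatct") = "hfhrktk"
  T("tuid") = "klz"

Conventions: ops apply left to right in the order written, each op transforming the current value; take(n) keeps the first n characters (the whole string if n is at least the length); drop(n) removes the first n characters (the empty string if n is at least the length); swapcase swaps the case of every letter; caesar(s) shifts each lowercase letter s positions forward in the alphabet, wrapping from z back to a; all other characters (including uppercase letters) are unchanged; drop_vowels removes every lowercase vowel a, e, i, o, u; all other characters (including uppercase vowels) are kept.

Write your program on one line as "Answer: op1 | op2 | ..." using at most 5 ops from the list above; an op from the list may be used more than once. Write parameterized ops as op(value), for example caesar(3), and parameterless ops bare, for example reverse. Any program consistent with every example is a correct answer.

reverse | caesar(17) | drop_vowels | reverse

Check, running the answer program on each example:
  "ordkardyi" -> "iydrakdro" -> "zpuirbuif" -> "zprbf" -> "fbrpz"
  "zms" -> "smz" -> "jdq" -> "jdq" -> "qdj"
  "qoqnjatct" -> "tctajnqoq" -> "ktkraehfh" -> "ktkrhfh" -> "hfhrktk"
  "tuid" -> "diut" -> "uzlk" -> "zlk" -> "klz"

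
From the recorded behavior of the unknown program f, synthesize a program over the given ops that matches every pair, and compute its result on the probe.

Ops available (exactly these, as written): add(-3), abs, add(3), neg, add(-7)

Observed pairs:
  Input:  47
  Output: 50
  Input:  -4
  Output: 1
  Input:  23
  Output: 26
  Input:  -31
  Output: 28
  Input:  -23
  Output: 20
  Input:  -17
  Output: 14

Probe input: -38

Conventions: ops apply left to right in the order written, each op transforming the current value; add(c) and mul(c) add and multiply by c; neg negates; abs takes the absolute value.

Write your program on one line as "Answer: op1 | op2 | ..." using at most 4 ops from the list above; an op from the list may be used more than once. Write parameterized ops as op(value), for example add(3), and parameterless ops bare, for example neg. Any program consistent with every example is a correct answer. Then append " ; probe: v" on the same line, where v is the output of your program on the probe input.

neg | add(-3) | abs ; probe: 35

Check, running the answer program on each example:
  47 -> -47 -> -50 -> 50
  -4 -> 4 -> 1 -> 1
  23 -> -23 -> -26 -> 26
  -31 -> 31 -> 28 -> 28
  -23 -> 23 -> 20 -> 20
  -17 -> 17 -> 14 -> 14
  probe: -38 -> 38 -> 35 -> 35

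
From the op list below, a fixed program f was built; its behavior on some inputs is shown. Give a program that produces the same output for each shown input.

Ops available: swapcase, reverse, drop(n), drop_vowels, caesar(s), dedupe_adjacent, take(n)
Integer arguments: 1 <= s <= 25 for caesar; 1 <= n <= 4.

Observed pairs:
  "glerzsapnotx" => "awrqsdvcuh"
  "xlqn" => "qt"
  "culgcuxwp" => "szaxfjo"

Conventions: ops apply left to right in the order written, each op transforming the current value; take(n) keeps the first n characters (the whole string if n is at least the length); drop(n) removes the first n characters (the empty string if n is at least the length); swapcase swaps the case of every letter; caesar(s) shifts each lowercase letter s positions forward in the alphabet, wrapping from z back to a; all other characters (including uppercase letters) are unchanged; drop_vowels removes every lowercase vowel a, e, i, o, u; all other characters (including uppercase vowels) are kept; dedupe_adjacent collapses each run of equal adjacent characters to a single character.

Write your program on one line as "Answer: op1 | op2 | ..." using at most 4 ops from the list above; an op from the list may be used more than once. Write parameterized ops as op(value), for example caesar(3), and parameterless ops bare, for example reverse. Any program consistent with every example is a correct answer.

drop(2) | reverse | caesar(3)

Check, running the answer program on each example:
  "glerzsapnotx" -> "erzsapnotx" -> "xtonpaszre" -> "awrqsdvcuh"
  "xlqn" -> "qn" -> "nq" -> "qt"
  "culgcuxwp" -> "lgcuxwp" -> "pwxucgl" -> "szaxfjo"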